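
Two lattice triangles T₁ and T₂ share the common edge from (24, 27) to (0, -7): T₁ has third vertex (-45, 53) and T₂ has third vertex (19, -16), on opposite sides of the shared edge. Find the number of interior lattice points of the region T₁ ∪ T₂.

1908

The union is the simple quadrilateral with vertices (24, 27), (-45, 53), (0, -7), (19, -16) in order.
By the shoelace formula, twice the signed area is |(24·53 − (-45)·27) + ((-45)·(-7) − 0·53) + (0·(-16) − 19·(-7)) + (19·27 − 24·(-16))| = 3832, so the area is 1916.
The number of boundary lattice points is Σ gcd(|Δx|,|Δy|) = gcd(69,26) + gcd(45,60) + gcd(19,9) + gcd(5,43) = 1+15+1+1 = 18.
By Pick's theorem I = A − B/2 + 1 = 1916 − 18/2 + 1 = 1908.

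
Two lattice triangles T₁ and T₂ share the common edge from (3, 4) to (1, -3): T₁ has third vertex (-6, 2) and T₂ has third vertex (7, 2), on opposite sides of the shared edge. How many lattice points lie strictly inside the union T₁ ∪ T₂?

44

The union is the simple quadrilateral with vertices (3, 4), (-6, 2), (1, -3), (7, 2) in order.
Using the shoelace formula, 2A = |(3·2 − (-6)·4) + ((-6)·(-3) − 1·2) + (1·2 − 7·(-3)) + (7·4 − 3·2)| = 91, so the area is 91/2.
Along each edge there are gcd(|Δx|,|Δy|)+1 lattice points, so counting each shared vertex once the boundary has gcd(9,2) + gcd(7,5) + gcd(6,5) + gcd(4,2) = 1+1+1+2 = 5.
By Pick's theorem I = A − B/2 + 1 = 91/2 − 5/2 + 1 = 44.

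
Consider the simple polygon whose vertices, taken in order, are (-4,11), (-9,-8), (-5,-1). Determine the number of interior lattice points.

The shoelace formula gives twice the area as |[(-4)·(-8) − (-9)·11] + [(-9)·(-1) − (-5)·(-8)] + [(-5)·11 − (-4)·(-1)]| = 41, so the area is 41/2.
Summing gcd(|Δx|,|Δy|) over the edges gives the boundary count: gcd(5,19) + gcd(4,7) + gcd(1,12) = 1+1+1 = 3.
By Pick's theorem A = I + B/2 − 1, so I = 41/2 − 3/2 + 1 = 20.

20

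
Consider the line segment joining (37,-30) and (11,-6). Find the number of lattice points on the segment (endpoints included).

The number of lattice points on a segment between lattice points is gcd(|Δx|,|Δy|) + 1 = gcd(26,24) + 1 = 2 + 1 = 3.

3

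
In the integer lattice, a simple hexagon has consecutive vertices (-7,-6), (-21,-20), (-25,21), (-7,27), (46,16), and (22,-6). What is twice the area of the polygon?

By the shoelace formula, twice the signed area is |[(-7)·(-20) − (-21)·(-6)] + [(-21)·21 − (-25)·(-20)] + [(-25)·27 − (-7)·21] + [(-7)·16 − 46·27] + [46·(-6) − 22·16] + [22·(-6) − (-7)·(-6)]| = 3611, so the area is 3611/2.

3611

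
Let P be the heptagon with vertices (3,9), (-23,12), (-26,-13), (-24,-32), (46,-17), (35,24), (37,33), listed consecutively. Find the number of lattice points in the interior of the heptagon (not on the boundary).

The shoelace formula gives twice the area as |(3·12 − (-23)·9) + ((-23)·(-13) − (-26)·12) + ((-26)·(-32) − (-24)·(-13)) + ((-24)·(-17) − 46·(-32)) + (46·24 − 35·(-17)) + (35·33 − 37·24) + (37·9 − 3·33)| = 5454, so the area is 2727.
Summing gcd(|Δx|,|Δy|) over the edges gives the boundary count: gcd(26,3) + gcd(3,25) + gcd(2,19) + gcd(70,15) + gcd(11,41) + gcd(2,9) + gcd(34,24) = 1+1+1+5+1+1+2 = 12.
Pick's theorem gives I = A − B/2 + 1 = 2727 − 12/2 + 1 = 2722.

2722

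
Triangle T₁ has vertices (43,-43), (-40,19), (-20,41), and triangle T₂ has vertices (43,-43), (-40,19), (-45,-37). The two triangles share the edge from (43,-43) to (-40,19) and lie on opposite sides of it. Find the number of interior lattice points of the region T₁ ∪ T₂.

The union is the simple quadrilateral with vertices (43,-43), (-20,41), (-40,19), (-45,-37) in order.
By the shoelace formula, twice the signed area is |(43·41 − (-20)·(-43)) + ((-20)·19 − (-40)·41) + ((-40)·(-37) − (-45)·19) + ((-45)·(-43) − 43·(-37))| = 8024, so the area is 4012.
Summing gcd(|Δx|,|Δy|) over the edges gives the boundary count: gcd(63,84) + gcd(20,22) + gcd(5,56) + gcd(88,6) = 21+2+1+2 = 26.
By Pick's theorem I = A − B/2 + 1 = 4012 − 26/2 + 1 = 4000.

4000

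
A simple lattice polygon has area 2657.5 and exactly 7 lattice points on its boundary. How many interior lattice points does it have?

Pick's theorem A = I + B/2 − 1 rearranges to I = A − B/2 + 1 = 2657.5 − 7/2 + 1 = 2655.

2655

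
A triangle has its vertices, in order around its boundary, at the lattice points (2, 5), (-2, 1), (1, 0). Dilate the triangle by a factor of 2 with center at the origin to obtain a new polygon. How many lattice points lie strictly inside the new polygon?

27

Using the shoelace formula, 2A = |(2·1 − (-2)·5) + ((-2)·0 − 1·1) + (1·5 − 2·0)| = 16, so the area is 8.
The number of boundary lattice points is Σ gcd(|Δx|,|Δy|) = gcd(4,4) + gcd(3,1) + gcd(1,5) = 4+1+1 = 6.
Scaling by 2 multiplies the area by 2² = 4 (so the new area is 32) and multiplies the boundary lattice-point count by 2, giving 12.
By Pick's theorem, the interior count of the dilated polygon is 32 − 12/2 + 1 = 27.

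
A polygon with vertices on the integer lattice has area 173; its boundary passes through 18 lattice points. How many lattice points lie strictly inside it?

165

Pick's theorem A = I + B/2 − 1 rearranges to I = A − B/2 + 1 = 173 − 18/2 + 1 = 165.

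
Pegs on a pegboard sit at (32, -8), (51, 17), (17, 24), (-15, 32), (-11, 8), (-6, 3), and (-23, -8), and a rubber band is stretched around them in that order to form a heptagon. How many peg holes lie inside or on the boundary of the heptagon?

By the shoelace formula, twice the signed area is |[32·17 − 51·(-8)] + [51·24 − 17·17] + [17·32 − (-15)·24] + [(-15)·8 − (-11)·32] + [(-11)·3 − (-6)·8] + [(-6)·(-8) − (-23)·3] + [(-23)·(-8) − 32·(-8)]| = 3595, so the area is 1797.5.
The number of boundary lattice points is Σ gcd(|Δx|,|Δy|) = gcd(19,25) + gcd(34,7) + gcd(32,8) + gcd(4,24) + gcd(5,5) + gcd(17,11) + gcd(55,0) = 1+1+8+4+5+1+55 = 75.
Pick's theorem gives I = A − B/2 + 1 = 1797.5 − 75/2 + 1 = 1761, so the closed region contains I + B = 1761 + 75 = 1836 lattice points.

1836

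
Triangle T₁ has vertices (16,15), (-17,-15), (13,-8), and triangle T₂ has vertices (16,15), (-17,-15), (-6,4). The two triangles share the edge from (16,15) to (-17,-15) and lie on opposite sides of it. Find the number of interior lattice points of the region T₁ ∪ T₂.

The union is the simple quadrilateral with vertices (16,15), (13,-8), (-17,-15), (-6,4) in order.
By the shoelace formula, twice the signed area is |[16·(-8) − 13·15] + [13·(-15) − (-17)·(-8)] + [(-17)·4 − (-6)·(-15)] + [(-6)·15 − 16·4]| = 966, so the area is 483.
Summing gcd(|Δx|,|Δy|) over the edges gives the boundary count: gcd(3,23) + gcd(30,7) + gcd(11,19) + gcd(22,11) = 1+1+1+11 = 14.
By Pick's theorem I = A − B/2 + 1 = 483 − 14/2 + 1 = 477.

477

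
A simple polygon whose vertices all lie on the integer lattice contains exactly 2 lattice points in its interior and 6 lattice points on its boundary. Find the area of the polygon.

4

By Pick's theorem, A = I + B/2 − 1 = 2 + 6/2 − 1 = 4.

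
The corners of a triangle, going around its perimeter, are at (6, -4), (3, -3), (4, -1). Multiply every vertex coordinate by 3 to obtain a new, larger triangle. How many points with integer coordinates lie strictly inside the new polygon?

The shoelace formula gives twice the area as |[6·(-3) − 3·(-4)] + [3·(-1) − 4·(-3)] + [4·(-4) − 6·(-1)]| = 7, so the area is 7/2.
Along each edge there are gcd(|Δx|,|Δy|)+1 lattice points, so counting each shared vertex once the boundary has gcd(3,1) + gcd(1,2) + gcd(2,3) = 1+1+1 = 3.
Scaling by 3 multiplies the area by 3² = 9 (so the new area is 31.5) and multiplies the boundary lattice-point count by 3, giving 9.
By Pick's theorem, the interior count of the dilated polygon is 31.5 − 9/2 + 1 = 28.

28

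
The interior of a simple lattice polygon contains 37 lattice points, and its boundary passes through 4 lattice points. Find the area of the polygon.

By Pick's theorem, A = I + B/2 − 1 = 37 + 4/2 − 1 = 38.

38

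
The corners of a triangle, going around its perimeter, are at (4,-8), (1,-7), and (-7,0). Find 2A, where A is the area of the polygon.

The shoelace formula gives twice the area as |(4·(-7) − 1·(-8)) + (1·0 − (-7)·(-7)) + ((-7)·(-8) − 4·0)| = 13, so the area is 6.5.

13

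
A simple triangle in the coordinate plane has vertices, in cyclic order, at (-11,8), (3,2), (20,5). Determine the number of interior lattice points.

Using the shoelace formula, 2A = |((-11)·2 − 3·8) + (3·5 − 20·2) + (20·8 − (-11)·5)| = 144, so the area is 72.
Along each edge there are gcd(|Δx|,|Δy|)+1 lattice points, so counting each shared vertex once the boundary has gcd(14,6) + gcd(17,3) + gcd(31,3) = 2+1+1 = 4.
Pick's theorem gives I = A − B/2 + 1 = 72 − 4/2 + 1 = 71.

71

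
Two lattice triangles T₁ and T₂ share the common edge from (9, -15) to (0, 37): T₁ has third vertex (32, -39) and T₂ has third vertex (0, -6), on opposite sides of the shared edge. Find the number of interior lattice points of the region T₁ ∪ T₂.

656

The union is the simple quadrilateral with vertices (9, -15), (32, -39), (0, 37), (0, -6) in order.
By the shoelace formula, twice the signed area is |[9·(-39) − 32·(-15)] + [32·37 − 0·(-39)] + [0·(-6) − 0·37] + [0·(-15) − 9·(-6)]| = 1367, so the area is 1367/2.
Along each edge there are gcd(|Δx|,|Δy|)+1 lattice points, so counting each shared vertex once the boundary has gcd(23,24) + gcd(32,76) + gcd(0,43) + gcd(9,9) = 1+4+43+9 = 57.
By Pick's theorem I = A − B/2 + 1 = 1367/2 − 57/2 + 1 = 656.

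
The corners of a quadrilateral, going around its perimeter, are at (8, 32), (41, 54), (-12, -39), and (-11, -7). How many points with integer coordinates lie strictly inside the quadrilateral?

Using the shoelace formula, 2A = |(8·54 − 41·32) + (41·(-39) − (-12)·54) + ((-12)·(-7) − (-11)·(-39)) + ((-11)·32 − 8·(-7))| = 2472, so the area is 1236.
The number of boundary lattice points is Σ gcd(|Δx|,|Δy|) = gcd(33,22) + gcd(53,93) + gcd(1,32) + gcd(19,39) = 11+1+1+1 = 14.
Pick's theorem gives I = A − B/2 + 1 = 1236 − 14/2 + 1 = 1230.

1230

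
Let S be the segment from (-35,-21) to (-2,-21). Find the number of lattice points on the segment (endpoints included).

34

The number of lattice points on a segment between lattice points is gcd(|Δx|,|Δy|) + 1 = gcd(33,0) + 1 = 33 + 1 = 34.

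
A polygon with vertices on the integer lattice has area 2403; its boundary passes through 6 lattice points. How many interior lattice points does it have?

Pick's theorem A = I + B/2 − 1 rearranges to I = A − B/2 + 1 = 2403 − 6/2 + 1 = 2401.

2401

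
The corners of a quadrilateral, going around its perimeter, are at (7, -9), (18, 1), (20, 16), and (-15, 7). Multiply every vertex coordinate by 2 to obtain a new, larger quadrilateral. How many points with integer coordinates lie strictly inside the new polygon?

1802

By the shoelace formula, twice the signed area is |[7·1 − 18·(-9)] + [18·16 − 20·1] + [20·7 − (-15)·16] + [(-15)·(-9) − 7·7]| = 903, so the area is 451.5.
Along each edge there are gcd(|Δx|,|Δy|)+1 lattice points, so counting each shared vertex once the boundary has gcd(11,10) + gcd(2,15) + gcd(35,9) + gcd(22,16) = 1+1+1+2 = 5.
Scaling by 2 multiplies the area by 2² = 4 (so the new area is 1806) and multiplies the boundary lattice-point count by 2, giving 10.
By Pick's theorem, the interior count of the dilated polygon is 1806 − 10/2 + 1 = 1802.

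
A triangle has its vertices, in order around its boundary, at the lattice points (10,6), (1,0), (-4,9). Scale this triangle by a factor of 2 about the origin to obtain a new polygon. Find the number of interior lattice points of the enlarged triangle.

218

By the shoelace formula, twice the signed area is |(10·0 − 1·6) + (1·9 − (-4)·0) + ((-4)·6 − 10·9)| = 111, so the area is 55.5.
The number of boundary lattice points is Σ gcd(|Δx|,|Δy|) = gcd(9,6) + gcd(5,9) + gcd(14,3) = 3+1+1 = 5.
Scaling by 2 multiplies the area by 2² = 4 (so the new area is 222) and multiplies the boundary lattice-point count by 2, giving 10.
By Pick's theorem, the interior count of the dilated polygon is 222 − 10/2 + 1 = 218.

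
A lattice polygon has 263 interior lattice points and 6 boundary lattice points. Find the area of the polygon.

265

By Pick's theorem, A = I + B/2 − 1 = 263 + 6/2 − 1 = 265.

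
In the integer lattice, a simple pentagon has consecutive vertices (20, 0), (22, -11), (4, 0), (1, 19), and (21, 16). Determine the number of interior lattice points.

By the shoelace formula, twice the signed area is |(20·(-11) − 22·0) + (22·0 − 4·(-11)) + (4·19 − 1·0) + (1·16 − 21·19) + (21·0 − 20·16)| = 803, so the area is 401.5.
The number of boundary lattice points is Σ gcd(|Δx|,|Δy|) = gcd(2,11) + gcd(18,11) + gcd(3,19) + gcd(20,3) + gcd(1,16) = 1+1+1+1+1 = 5.
By Pick's theorem A = I + B/2 − 1, so I = 401.5 − 5/2 + 1 = 400.

400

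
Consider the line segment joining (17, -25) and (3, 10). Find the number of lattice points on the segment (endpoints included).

8

The number of lattice points on a segment between lattice points is gcd(|Δx|,|Δy|) + 1 = gcd(14,35) + 1 = 7 + 1 = 8.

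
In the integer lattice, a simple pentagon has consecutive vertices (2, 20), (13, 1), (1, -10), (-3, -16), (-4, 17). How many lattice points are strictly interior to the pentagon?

By the shoelace formula, twice the signed area is |(2·1 − 13·20) + (13·(-10) − 1·1) + (1·(-16) − (-3)·(-10)) + ((-3)·17 − (-4)·(-16)) + ((-4)·20 − 2·17)| = 664, so the area is 332.
The number of boundary lattice points is Σ gcd(|Δx|,|Δy|) = gcd(11,19) + gcd(12,11) + gcd(4,6) + gcd(1,33) + gcd(6,3) = 1+1+2+1+3 = 8.
Pick's theorem gives I = A − B/2 + 1 = 332 − 8/2 + 1 = 329.

329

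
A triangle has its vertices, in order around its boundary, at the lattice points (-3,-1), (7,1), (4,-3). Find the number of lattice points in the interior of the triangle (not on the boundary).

16

The shoelace formula gives twice the area as |((-3)·1 − 7·(-1)) + (7·(-3) − 4·1) + (4·(-1) − (-3)·(-3))| = 34, so the area is 17.
Along each edge there are gcd(|Δx|,|Δy|)+1 lattice points, so counting each shared vertex once the boundary has gcd(10,2) + gcd(3,4) + gcd(7,2) = 2+1+1 = 4.
By Pick's theorem A = I + B/2 − 1, so I = 17 − 4/2 + 1 = 16.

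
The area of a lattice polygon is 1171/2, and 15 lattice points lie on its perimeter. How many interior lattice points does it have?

Pick's theorem A = I + B/2 − 1 rearranges to I = A − B/2 + 1 = 1171/2 − 15/2 + 1 = 579.

579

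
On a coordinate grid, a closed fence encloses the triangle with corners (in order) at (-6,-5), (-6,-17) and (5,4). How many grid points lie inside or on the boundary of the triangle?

74

The shoelace formula gives twice the area as |[(-6)·(-17) − (-6)·(-5)] + [(-6)·4 − 5·(-17)] + [5·(-5) − (-6)·4]| = 132, so the area is 66.
Along each edge there are gcd(|Δx|,|Δy|)+1 lattice points, so counting each shared vertex once the boundary has gcd(0,12) + gcd(11,21) + gcd(11,9) = 12+1+1 = 14.
Pick's theorem gives I = A − B/2 + 1 = 66 − 14/2 + 1 = 60, so the closed region contains I + B = 60 + 14 = 74 lattice points.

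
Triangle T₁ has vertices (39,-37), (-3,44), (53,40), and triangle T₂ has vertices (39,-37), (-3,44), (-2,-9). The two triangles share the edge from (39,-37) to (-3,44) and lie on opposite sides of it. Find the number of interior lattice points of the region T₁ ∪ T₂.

The union is the simple quadrilateral with vertices (39,-37), (53,40), (-3,44), (-2,-9) in order.
The shoelace formula gives twice the area as |(39·40 − 53·(-37)) + (53·44 − (-3)·40) + ((-3)·(-9) − (-2)·44) + ((-2)·(-37) − 39·(-9))| = 6513, so the area is 3256.5.
Summing gcd(|Δx|,|Δy|) over the edges gives the boundary count: gcd(14,77) + gcd(56,4) + gcd(1,53) + gcd(41,28) = 7+4+1+1 = 13.
By Pick's theorem I = A − B/2 + 1 = 3256.5 − 13/2 + 1 = 3251.

3251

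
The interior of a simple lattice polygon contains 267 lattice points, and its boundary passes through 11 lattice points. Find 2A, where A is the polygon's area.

543

Pick's theorem states A = I + B/2 − 1, so A = 267 + 11/2 − 1 = 543/2.
Hence 2A = 543.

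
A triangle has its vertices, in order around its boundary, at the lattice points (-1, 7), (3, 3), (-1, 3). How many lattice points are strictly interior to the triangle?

By the shoelace formula, twice the signed area is |((-1)·3 − 3·7) + (3·3 − (-1)·3) + ((-1)·7 − (-1)·3)| = 16, so the area is 8.
Along each edge there are gcd(|Δx|,|Δy|)+1 lattice points, so counting each shared vertex once the boundary has gcd(4,4) + gcd(4,0) + gcd(0,4) = 4+4+4 = 12.
Pick's theorem gives I = A − B/2 + 1 = 8 − 12/2 + 1 = 3.

3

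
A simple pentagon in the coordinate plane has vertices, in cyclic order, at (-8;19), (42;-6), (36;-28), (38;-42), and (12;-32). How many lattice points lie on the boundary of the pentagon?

Along each edge there are gcd(|Δx|,|Δy|)+1 lattice points, so counting each shared vertex once the boundary has gcd(50,25) + gcd(6,22) + gcd(2,14) + gcd(26,10) + gcd(20,51) = 25+2+2+2+1 = 32.

32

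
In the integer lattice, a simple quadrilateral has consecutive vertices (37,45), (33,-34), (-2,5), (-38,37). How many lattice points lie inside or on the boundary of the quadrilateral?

The shoelace formula gives twice the area as |[37·(-34) − 33·45] + [33·5 − (-2)·(-34)] + [(-2)·37 − (-38)·5] + [(-38)·45 − 37·37]| = 5609, so the area is 2804.5.
The number of boundary lattice points is Σ gcd(|Δx|,|Δy|) = gcd(4,79) + gcd(35,39) + gcd(36,32) + gcd(75,8) = 1+1+4+1 = 7.
Pick's theorem gives I = A − B/2 + 1 = 2804.5 − 7/2 + 1 = 2802, so the closed region contains I + B = 2802 + 7 = 2809 lattice points.

2809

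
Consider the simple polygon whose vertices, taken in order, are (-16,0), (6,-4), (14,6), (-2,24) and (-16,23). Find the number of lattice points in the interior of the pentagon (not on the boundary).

591

By the shoelace formula, twice the signed area is |[(-16)·(-4) − 6·0] + [6·6 − 14·(-4)] + [14·24 − (-2)·6] + [(-2)·23 − (-16)·24] + [(-16)·0 − (-16)·23]| = 1210, so the area is 605.
The number of boundary lattice points is Σ gcd(|Δx|,|Δy|) = gcd(22,4) + gcd(8,10) + gcd(16,18) + gcd(14,1) + gcd(0,23) = 2+2+2+1+23 = 30.
Pick's theorem gives I = A − B/2 + 1 = 605 − 30/2 + 1 = 591.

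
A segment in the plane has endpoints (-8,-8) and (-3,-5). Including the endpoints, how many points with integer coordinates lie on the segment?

The number of lattice points on a segment between lattice points is gcd(|Δx|,|Δy|) + 1 = gcd(5,3) + 1 = 1 + 1 = 2.

2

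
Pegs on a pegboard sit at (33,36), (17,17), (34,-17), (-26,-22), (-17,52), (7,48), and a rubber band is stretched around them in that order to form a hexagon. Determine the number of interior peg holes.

The shoelace formula gives twice the area as |(33·17 − 17·36) + (17·(-17) − 34·17) + (34·(-22) − (-26)·(-17)) + ((-26)·52 − (-17)·(-22)) + ((-17)·48 − 7·52) + (7·36 − 33·48)| = 6346, so the area is 3173.
The number of boundary lattice points is Σ gcd(|Δx|,|Δy|) = gcd(16,19) + gcd(17,34) + gcd(60,5) + gcd(9,74) + gcd(24,4) + gcd(26,12) = 1+17+5+1+4+2 = 30.
By Pick's theorem A = I + B/2 − 1, so I = 3173 − 30/2 + 1 = 3159.

3159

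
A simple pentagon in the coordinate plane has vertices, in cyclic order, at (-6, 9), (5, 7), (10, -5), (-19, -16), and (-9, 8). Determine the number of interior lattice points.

Using the shoelace formula, 2A = |((-6)·7 − 5·9) + (5·(-5) − 10·7) + (10·(-16) − (-19)·(-5)) + ((-19)·8 − (-9)·(-16)) + ((-9)·9 − (-6)·8)| = 766, so the area is 383.
The number of boundary lattice points is Σ gcd(|Δx|,|Δy|) = gcd(11,2) + gcd(5,12) + gcd(29,11) + gcd(10,24) + gcd(3,1) = 1+1+1+2+1 = 6.
Pick's theorem gives I = A − B/2 + 1 = 383 − 6/2 + 1 = 381.

381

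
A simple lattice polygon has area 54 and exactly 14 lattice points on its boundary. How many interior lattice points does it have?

From Pick's theorem, I = A − B/2 + 1 = 54 − 14/2 + 1 = 48.

48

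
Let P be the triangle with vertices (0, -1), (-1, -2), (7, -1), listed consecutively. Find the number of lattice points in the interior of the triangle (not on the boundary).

0

By the shoelace formula, twice the signed area is |[0·(-2) − (-1)·(-1)] + [(-1)·(-1) − 7·(-2)] + [7·(-1) − 0·(-1)]| = 7, so the area is 3.5.
The number of boundary lattice points is Σ gcd(|Δx|,|Δy|) = gcd(1,1) + gcd(8,1) + gcd(7,0) = 1+1+7 = 9.
By Pick's theorem A = I + B/2 − 1, so I = 3.5 − 9/2 + 1 = 0.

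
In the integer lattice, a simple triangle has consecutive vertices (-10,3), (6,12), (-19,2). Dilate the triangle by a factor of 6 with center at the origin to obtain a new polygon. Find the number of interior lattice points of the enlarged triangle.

By the shoelace formula, twice the signed area is |((-10)·12 − 6·3) + (6·2 − (-19)·12) + ((-19)·3 − (-10)·2)| = 65, so the area is 32.5.
The number of boundary lattice points is Σ gcd(|Δx|,|Δy|) = gcd(16,9) + gcd(25,10) + gcd(9,1) = 1+5+1 = 7.
Scaling by 6 multiplies the area by 6² = 36 (so the new area is 1170) and multiplies the boundary lattice-point count by 6, giving 42.
By Pick's theorem, the interior count of the dilated polygon is 1170 − 42/2 + 1 = 1150.

1150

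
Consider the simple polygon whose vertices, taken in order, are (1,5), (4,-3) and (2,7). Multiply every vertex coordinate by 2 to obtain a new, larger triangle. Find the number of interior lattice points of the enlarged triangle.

25

Using the shoelace formula, 2A = |[1·(-3) − 4·5] + [4·7 − 2·(-3)] + [2·5 − 1·7]| = 14, so the area is 7.
The number of boundary lattice points is Σ gcd(|Δx|,|Δy|) = gcd(3,8) + gcd(2,10) + gcd(1,2) = 1+2+1 = 4.
Scaling by 2 multiplies the area by 2² = 4 (so the new area is 28) and multiplies the boundary lattice-point count by 2, giving 8.
By Pick's theorem, the interior count of the dilated polygon is 28 − 8/2 + 1 = 25.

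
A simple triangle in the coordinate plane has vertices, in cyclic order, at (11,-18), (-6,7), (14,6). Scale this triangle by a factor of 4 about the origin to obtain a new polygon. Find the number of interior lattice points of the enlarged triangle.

Using the shoelace formula, 2A = |(11·7 − (-6)·(-18)) + ((-6)·6 − 14·7) + (14·(-18) − 11·6)| = 483, so the area is 483/2.
Summing gcd(|Δx|,|Δy|) over the edges gives the boundary count: gcd(17,25) + gcd(20,1) + gcd(3,24) = 1+1+3 = 5.
Scaling by 4 multiplies the area by 4² = 16 (so the new area is 3864) and multiplies the boundary lattice-point count by 4, giving 20.
By Pick's theorem, the interior count of the dilated polygon is 3864 − 20/2 + 1 = 3855.

3855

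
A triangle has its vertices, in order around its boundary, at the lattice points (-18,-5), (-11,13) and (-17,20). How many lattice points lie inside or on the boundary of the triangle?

Using the shoelace formula, 2A = |[(-18)·13 − (-11)·(-5)] + [(-11)·20 − (-17)·13] + [(-17)·(-5) − (-18)·20]| = 157, so the area is 78.5.
The number of boundary lattice points is Σ gcd(|Δx|,|Δy|) = gcd(7,18) + gcd(6,7) + gcd(1,25) = 1+1+1 = 3.
Pick's theorem gives I = A − B/2 + 1 = 78.5 − 3/2 + 1 = 78, so the closed region contains I + B = 78 + 3 = 81 lattice points.

81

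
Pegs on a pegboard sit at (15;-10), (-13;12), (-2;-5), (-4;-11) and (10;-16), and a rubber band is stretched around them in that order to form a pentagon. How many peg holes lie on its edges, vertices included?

Along each edge there are gcd(|Δx|,|Δy|)+1 lattice points, so counting each shared vertex once the boundary has gcd(28,22) + gcd(11,17) + gcd(2,6) + gcd(14,5) + gcd(5,6) = 2+1+2+1+1 = 7.

7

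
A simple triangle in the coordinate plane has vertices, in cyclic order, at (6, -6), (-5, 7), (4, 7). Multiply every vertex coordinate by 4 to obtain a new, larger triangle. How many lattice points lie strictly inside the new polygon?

By the shoelace formula, twice the signed area is |[6·7 − (-5)·(-6)] + [(-5)·7 − 4·7] + [4·(-6) − 6·7]| = 117, so the area is 117/2.
Summing gcd(|Δx|,|Δy|) over the edges gives the boundary count: gcd(11,13) + gcd(9,0) + gcd(2,13) = 1+9+1 = 11.
Scaling by 4 multiplies the area by 4² = 16 (so the new area is 936) and multiplies the boundary lattice-point count by 4, giving 44.
By Pick's theorem, the interior count of the dilated polygon is 936 − 44/2 + 1 = 915.

915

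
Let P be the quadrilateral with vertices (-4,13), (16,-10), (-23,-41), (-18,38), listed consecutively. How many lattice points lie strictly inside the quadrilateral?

By the shoelace formula, twice the signed area is |((-4)·(-10) − 16·13) + (16·(-41) − (-23)·(-10)) + ((-23)·38 − (-18)·(-41)) + ((-18)·13 − (-4)·38)| = 2748, so the area is 1374.
The number of boundary lattice points is Σ gcd(|Δx|,|Δy|) = gcd(20,23) + gcd(39,31) + gcd(5,79) + gcd(14,25) = 1+1+1+1 = 4.
By Pick's theorem A = I + B/2 − 1, so I = 1374 − 4/2 + 1 = 1373.

1373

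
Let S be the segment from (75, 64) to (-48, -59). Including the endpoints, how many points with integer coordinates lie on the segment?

124

The number of lattice points on a segment between lattice points is gcd(|Δx|,|Δy|) + 1 = gcd(123,123) + 1 = 123 + 1 = 124.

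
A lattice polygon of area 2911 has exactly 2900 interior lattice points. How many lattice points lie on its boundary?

Pick's theorem gives A = I + B/2 − 1, so B = 2(A − I + 1) = 2(2911 − 2900 + 1) = 24.

24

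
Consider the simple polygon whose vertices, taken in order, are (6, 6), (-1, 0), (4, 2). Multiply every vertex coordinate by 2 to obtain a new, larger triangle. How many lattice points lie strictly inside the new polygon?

29

The shoelace formula gives twice the area as |[6·0 − (-1)·6] + [(-1)·2 − 4·0] + [4·6 − 6·2]| = 16, so the area is 8.
Summing gcd(|Δx|,|Δy|) over the edges gives the boundary count: gcd(7,6) + gcd(5,2) + gcd(2,4) = 1+1+2 = 4.
Scaling by 2 multiplies the area by 2² = 4 (so the new area is 32) and multiplies the boundary lattice-point count by 2, giving 8.
By Pick's theorem, the interior count of the dilated polygon is 32 − 8/2 + 1 = 29.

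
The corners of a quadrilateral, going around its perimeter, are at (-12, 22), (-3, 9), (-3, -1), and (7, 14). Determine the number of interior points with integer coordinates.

130

Using the shoelace formula, 2A = |((-12)·9 − (-3)·22) + ((-3)·(-1) − (-3)·9) + ((-3)·14 − 7·(-1)) + (7·22 − (-12)·14)| = 275, so the area is 137.5.
Along each edge there are gcd(|Δx|,|Δy|)+1 lattice points, so counting each shared vertex once the boundary has gcd(9,13) + gcd(0,10) + gcd(10,15) + gcd(19,8) = 1+10+5+1 = 17.
By Pick's theorem A = I + B/2 − 1, so I = 137.5 − 17/2 + 1 = 130.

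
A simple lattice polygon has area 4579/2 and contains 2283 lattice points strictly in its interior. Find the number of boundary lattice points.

15

Pick's theorem gives A = I + B/2 − 1, so B = 2(A − I + 1) = 2(4579/2 − 2283 + 1) = 15.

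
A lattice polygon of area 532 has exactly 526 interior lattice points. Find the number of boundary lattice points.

Pick's theorem gives A = I + B/2 − 1, so B = 2(A − I + 1) = 2(532 − 526 + 1) = 14.

14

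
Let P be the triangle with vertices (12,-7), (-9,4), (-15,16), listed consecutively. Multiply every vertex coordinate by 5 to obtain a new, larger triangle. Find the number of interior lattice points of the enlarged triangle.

2306

The shoelace formula gives twice the area as |[12·4 − (-9)·(-7)] + [(-9)·16 − (-15)·4] + [(-15)·(-7) − 12·16]| = 186, so the area is 93.
Summing gcd(|Δx|,|Δy|) over the edges gives the boundary count: gcd(21,11) + gcd(6,12) + gcd(27,23) = 1+6+1 = 8.
Scaling by 5 multiplies the area by 5² = 25 (so the new area is 2325) and multiplies the boundary lattice-point count by 5, giving 40.
By Pick's theorem, the interior count of the dilated polygon is 2325 − 40/2 + 1 = 2306.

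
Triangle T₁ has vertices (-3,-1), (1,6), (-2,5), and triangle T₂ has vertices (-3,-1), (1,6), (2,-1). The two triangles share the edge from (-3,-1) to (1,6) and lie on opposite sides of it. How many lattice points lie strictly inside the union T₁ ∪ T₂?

The union is the simple quadrilateral with vertices (-3,-1), (-2,5), (1,6), (2,-1) in order.
Using the shoelace formula, 2A = |((-3)·5 − (-2)·(-1)) + ((-2)·6 − 1·5) + (1·(-1) − 2·6) + (2·(-1) − (-3)·(-1))| = 52, so the area is 26.
The number of boundary lattice points is Σ gcd(|Δx|,|Δy|) = gcd(1,6) + gcd(3,1) + gcd(1,7) + gcd(5,0) = 1+1+1+5 = 8.
By Pick's theorem I = A − B/2 + 1 = 26 − 8/2 + 1 = 23.

23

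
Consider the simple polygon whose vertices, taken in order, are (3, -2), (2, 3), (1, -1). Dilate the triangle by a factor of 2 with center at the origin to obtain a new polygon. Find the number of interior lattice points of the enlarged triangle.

16

The shoelace formula gives twice the area as |(3·3 − 2·(-2)) + (2·(-1) − 1·3) + (1·(-2) − 3·(-1))| = 9, so the area is 9/2.
Along each edge there are gcd(|Δx|,|Δy|)+1 lattice points, so counting each shared vertex once the boundary has gcd(1,5) + gcd(1,4) + gcd(2,1) = 1+1+1 = 3.
Scaling by 2 multiplies the area by 2² = 4 (so the new area is 18) and multiplies the boundary lattice-point count by 2, giving 6.
By Pick's theorem, the interior count of the dilated polygon is 18 − 6/2 + 1 = 16.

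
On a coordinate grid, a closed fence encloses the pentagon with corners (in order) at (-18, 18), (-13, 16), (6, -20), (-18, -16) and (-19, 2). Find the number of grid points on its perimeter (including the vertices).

Summing gcd(|Δx|,|Δy|) over the edges gives the boundary count: gcd(5,2) + gcd(19,36) + gcd(24,4) + gcd(1,18) + gcd(1,16) = 1+1+4+1+1 = 8.

8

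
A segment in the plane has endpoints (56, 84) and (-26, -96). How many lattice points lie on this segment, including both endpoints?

3

The number of lattice points on a segment between lattice points is gcd(|Δx|,|Δy|) + 1 = gcd(82,180) + 1 = 2 + 1 = 3.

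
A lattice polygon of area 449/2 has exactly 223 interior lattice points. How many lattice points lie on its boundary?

5

Pick's theorem gives A = I + B/2 − 1, so B = 2(A − I + 1) = 2(449/2 − 223 + 1) = 5.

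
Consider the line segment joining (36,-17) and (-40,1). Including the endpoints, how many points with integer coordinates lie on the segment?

3

The number of lattice points on a segment between lattice points is gcd(|Δx|,|Δy|) + 1 = gcd(76,18) + 1 = 2 + 1 = 3.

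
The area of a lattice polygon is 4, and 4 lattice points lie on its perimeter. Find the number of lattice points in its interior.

From Pick's theorem, I = A − B/2 + 1 = 4 − 4/2 + 1 = 3.

3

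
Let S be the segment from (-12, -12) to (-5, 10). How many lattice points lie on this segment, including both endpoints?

The number of lattice points on a segment between lattice points is gcd(|Δx|,|Δy|) + 1 = gcd(7,22) + 1 = 1 + 1 = 2.

2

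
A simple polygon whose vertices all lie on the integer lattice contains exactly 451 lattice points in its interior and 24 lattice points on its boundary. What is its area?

462

Pick's theorem states A = I + B/2 − 1, so A = 451 + 24/2 − 1 = 462.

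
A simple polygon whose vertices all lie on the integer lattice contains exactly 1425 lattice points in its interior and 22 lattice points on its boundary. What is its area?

By Pick's theorem, A = I + B/2 − 1 = 1425 + 22/2 − 1 = 1435.

1435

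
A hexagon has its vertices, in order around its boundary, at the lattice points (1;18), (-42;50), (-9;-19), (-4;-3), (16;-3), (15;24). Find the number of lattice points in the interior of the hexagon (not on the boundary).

1357

Using the shoelace formula, 2A = |(1·50 − (-42)·18) + ((-42)·(-19) − (-9)·50) + ((-9)·(-3) − (-4)·(-19)) + ((-4)·(-3) − 16·(-3)) + (16·24 − 15·(-3)) + (15·18 − 1·24)| = 2740, so the area is 1370.
Summing gcd(|Δx|,|Δy|) over the edges gives the boundary count: gcd(43,32) + gcd(33,69) + gcd(5,16) + gcd(20,0) + gcd(1,27) + gcd(14,6) = 1+3+1+20+1+2 = 28.
By Pick's theorem A = I + B/2 − 1, so I = 1370 − 28/2 + 1 = 1357.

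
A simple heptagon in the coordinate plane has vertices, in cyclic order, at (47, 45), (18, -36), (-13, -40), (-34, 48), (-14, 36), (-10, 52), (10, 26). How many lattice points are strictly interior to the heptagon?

The shoelace formula gives twice the area as |(47·(-36) − 18·45) + (18·(-40) − (-13)·(-36)) + ((-13)·48 − (-34)·(-40)) + ((-34)·36 − (-14)·48) + ((-14)·52 − (-10)·36) + ((-10)·26 − 10·52) + (10·45 − 47·26)| = 8146, so the area is 4073.
Along each edge there are gcd(|Δx|,|Δy|)+1 lattice points, so counting each shared vertex once the boundary has gcd(29,81) + gcd(31,4) + gcd(21,88) + gcd(20,12) + gcd(4,16) + gcd(20,26) + gcd(37,19) = 1+1+1+4+4+2+1 = 14.
By Pick's theorem A = I + B/2 − 1, so I = 4073 − 14/2 + 1 = 4067.

4067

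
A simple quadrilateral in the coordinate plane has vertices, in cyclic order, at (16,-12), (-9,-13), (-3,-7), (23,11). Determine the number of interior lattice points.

304

The shoelace formula gives twice the area as |[16·(-13) − (-9)·(-12)] + [(-9)·(-7) − (-3)·(-13)] + [(-3)·11 − 23·(-7)] + [23·(-12) − 16·11]| = 616, so the area is 308.
The number of boundary lattice points is Σ gcd(|Δx|,|Δy|) = gcd(25,1) + gcd(6,6) + gcd(26,18) + gcd(7,23) = 1+6+2+1 = 10.
Pick's theorem gives I = A − B/2 + 1 = 308 − 10/2 + 1 = 304.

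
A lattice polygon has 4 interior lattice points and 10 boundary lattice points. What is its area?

By Pick's theorem, A = I + B/2 − 1 = 4 + 10/2 − 1 = 8.

8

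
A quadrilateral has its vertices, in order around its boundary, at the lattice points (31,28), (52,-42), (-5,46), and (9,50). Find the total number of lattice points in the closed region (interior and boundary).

The shoelace formula gives twice the area as |[31·(-42) − 52·28] + [52·46 − (-5)·(-42)] + [(-5)·50 − 9·46] + [9·28 − 31·50]| = 2538, so the area is 1269.
Summing gcd(|Δx|,|Δy|) over the edges gives the boundary count: gcd(21,70) + gcd(57,88) + gcd(14,4) + gcd(22,22) = 7+1+2+22 = 32.
Pick's theorem gives I = A − B/2 + 1 = 1269 − 32/2 + 1 = 1254, so the closed region contains I + B = 1254 + 32 = 1286 lattice points.

1286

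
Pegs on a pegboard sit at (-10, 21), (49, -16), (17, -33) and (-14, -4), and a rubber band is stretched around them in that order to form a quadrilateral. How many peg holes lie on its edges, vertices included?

4

Along each edge there are gcd(|Δx|,|Δy|)+1 lattice points, so counting each shared vertex once the boundary has gcd(59,37) + gcd(32,17) + gcd(31,29) + gcd(4,25) = 1+1+1+1 = 4.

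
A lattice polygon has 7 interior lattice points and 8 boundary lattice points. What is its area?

By Pick's theorem, A = I + B/2 − 1 = 7 + 8/2 − 1 = 10.

10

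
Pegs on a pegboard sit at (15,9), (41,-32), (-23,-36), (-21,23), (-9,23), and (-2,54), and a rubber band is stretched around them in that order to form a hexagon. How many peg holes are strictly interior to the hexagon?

2936

By the shoelace formula, twice the signed area is |[15·(-32) − 41·9] + [41·(-36) − (-23)·(-32)] + [(-23)·23 − (-21)·(-36)] + [(-21)·23 − (-9)·23] + [(-9)·54 − (-2)·23] + [(-2)·9 − 15·54]| = 5890, so the area is 2945.
Along each edge there are gcd(|Δx|,|Δy|)+1 lattice points, so counting each shared vertex once the boundary has gcd(26,41) + gcd(64,4) + gcd(2,59) + gcd(12,0) + gcd(7,31) + gcd(17,45) = 1+4+1+12+1+1 = 20.
By Pick's theorem A = I + B/2 − 1, so I = 2945 − 20/2 + 1 = 2936.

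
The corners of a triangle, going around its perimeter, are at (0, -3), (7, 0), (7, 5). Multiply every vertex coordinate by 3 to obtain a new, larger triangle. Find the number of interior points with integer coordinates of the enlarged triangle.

The shoelace formula gives twice the area as |(0·0 − 7·(-3)) + (7·5 − 7·0) + (7·(-3) − 0·5)| = 35, so the area is 35/2.
Along each edge there are gcd(|Δx|,|Δy|)+1 lattice points, so counting each shared vertex once the boundary has gcd(7,3) + gcd(0,5) + gcd(7,8) = 1+5+1 = 7.
Scaling by 3 multiplies the area by 3² = 9 (so the new area is 315/2) and multiplies the boundary lattice-point count by 3, giving 21.
By Pick's theorem, the interior count of the dilated polygon is 315/2 − 21/2 + 1 = 148.

148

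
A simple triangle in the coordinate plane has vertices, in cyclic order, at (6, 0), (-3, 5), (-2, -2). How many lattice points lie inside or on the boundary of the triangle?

32

By the shoelace formula, twice the signed area is |(6·5 − (-3)·0) + ((-3)·(-2) − (-2)·5) + ((-2)·0 − 6·(-2))| = 58, so the area is 29.
The number of boundary lattice points is Σ gcd(|Δx|,|Δy|) = gcd(9,5) + gcd(1,7) + gcd(8,2) = 1+1+2 = 4.
Pick's theorem gives I = A − B/2 + 1 = 29 − 4/2 + 1 = 28, so the closed region contains I + B = 28 + 4 = 32 lattice points.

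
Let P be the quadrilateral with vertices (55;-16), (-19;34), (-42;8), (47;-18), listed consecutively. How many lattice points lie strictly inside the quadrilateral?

By the shoelace formula, twice the signed area is |(55·34 − (-19)·(-16)) + ((-19)·8 − (-42)·34) + ((-42)·(-18) − 47·8) + (47·(-16) − 55·(-18))| = 3460, so the area is 1730.
Summing gcd(|Δx|,|Δy|) over the edges gives the boundary count: gcd(74,50) + gcd(23,26) + gcd(89,26) + gcd(8,2) = 2+1+1+2 = 6.
Pick's theorem gives I = A − B/2 + 1 = 1730 − 6/2 + 1 = 1728.

1728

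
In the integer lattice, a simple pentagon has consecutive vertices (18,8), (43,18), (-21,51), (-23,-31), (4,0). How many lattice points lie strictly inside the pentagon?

Using the shoelace formula, 2A = |[18·18 − 43·8] + [43·51 − (-21)·18] + [(-21)·(-31) − (-23)·51] + [(-23)·0 − 4·(-31)] + [4·8 − 18·0]| = 4531, so the area is 2265.5.
The number of boundary lattice points is Σ gcd(|Δx|,|Δy|) = gcd(25,10) + gcd(64,33) + gcd(2,82) + gcd(27,31) + gcd(14,8) = 5+1+2+1+2 = 11.
Pick's theorem gives I = A − B/2 + 1 = 2265.5 − 11/2 + 1 = 2261.

2261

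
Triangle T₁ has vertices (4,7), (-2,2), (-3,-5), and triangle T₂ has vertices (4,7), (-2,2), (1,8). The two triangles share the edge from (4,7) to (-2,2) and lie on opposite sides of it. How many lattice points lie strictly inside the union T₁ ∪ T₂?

27

The union is the simple quadrilateral with vertices (4,7), (-3,-5), (-2,2), (1,8) in order.
The shoelace formula gives twice the area as |[4·(-5) − (-3)·7] + [(-3)·2 − (-2)·(-5)] + [(-2)·8 − 1·2] + [1·7 − 4·8]| = 58, so the area is 29.
Summing gcd(|Δx|,|Δy|) over the edges gives the boundary count: gcd(7,12) + gcd(1,7) + gcd(3,6) + gcd(3,1) = 1+1+3+1 = 6.
By Pick's theorem I = A − B/2 + 1 = 29 − 6/2 + 1 = 27.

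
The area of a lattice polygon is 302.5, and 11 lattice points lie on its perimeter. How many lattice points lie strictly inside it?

298

From Pick's theorem, I = A − B/2 + 1 = 302.5 − 11/2 + 1 = 298.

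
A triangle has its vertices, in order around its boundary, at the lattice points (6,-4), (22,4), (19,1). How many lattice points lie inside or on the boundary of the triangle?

19

Using the shoelace formula, 2A = |(6·4 − 22·(-4)) + (22·1 − 19·4) + (19·(-4) − 6·1)| = 24, so the area is 12.
Summing gcd(|Δx|,|Δy|) over the edges gives the boundary count: gcd(16,8) + gcd(3,3) + gcd(13,5) = 8+3+1 = 12.
Pick's theorem gives I = A − B/2 + 1 = 12 − 12/2 + 1 = 7, so the closed region contains I + B = 7 + 12 = 19 lattice points.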